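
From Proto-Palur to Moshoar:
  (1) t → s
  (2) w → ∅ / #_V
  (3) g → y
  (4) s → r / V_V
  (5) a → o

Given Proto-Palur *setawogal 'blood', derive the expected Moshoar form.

serowoyol

Moshoar: start from *setawogal.
  rule 1 (unconditioned shift): setawogal → sesawogal
  rule 2: no change — sesawogal
  rule 3 (unconditioned shift): sesawogal → sesawoyal
  rule 4 (rhotacism): sesawoyal → serawoyal
  rule 5 (vowel merger): serawoyal → serowoyol
  ⇒ Moshoar serowoyol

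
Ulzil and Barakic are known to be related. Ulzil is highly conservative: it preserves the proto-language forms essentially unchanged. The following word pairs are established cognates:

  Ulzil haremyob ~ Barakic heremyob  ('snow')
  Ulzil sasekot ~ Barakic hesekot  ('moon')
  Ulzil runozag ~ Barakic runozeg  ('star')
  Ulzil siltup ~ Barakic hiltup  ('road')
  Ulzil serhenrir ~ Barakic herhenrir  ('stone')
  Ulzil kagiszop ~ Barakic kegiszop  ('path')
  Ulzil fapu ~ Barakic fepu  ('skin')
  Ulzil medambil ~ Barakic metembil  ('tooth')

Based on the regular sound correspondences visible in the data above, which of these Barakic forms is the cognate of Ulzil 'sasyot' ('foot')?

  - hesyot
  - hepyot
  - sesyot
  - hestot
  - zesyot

sasekot ~ hesekot — Ulzil s corresponds to Barakic h word-initially before a back vowel.
sasekot ~ hesekot, runozag ~ runozeg — Ulzil a corresponds to Barakic e after a consonant, before a consonant other than r, m, n, p, b, f, v.
Applying these to Ulzil 'sasyot':
  sasyot → hasyot   (s→h word-initially before a back vowel)
  hasyot → hesyot   (a→e after a consonant, before a consonant other than r, m, n, p, b, f, v)
So the Barakic cognate is 'hesyot'.

hesyot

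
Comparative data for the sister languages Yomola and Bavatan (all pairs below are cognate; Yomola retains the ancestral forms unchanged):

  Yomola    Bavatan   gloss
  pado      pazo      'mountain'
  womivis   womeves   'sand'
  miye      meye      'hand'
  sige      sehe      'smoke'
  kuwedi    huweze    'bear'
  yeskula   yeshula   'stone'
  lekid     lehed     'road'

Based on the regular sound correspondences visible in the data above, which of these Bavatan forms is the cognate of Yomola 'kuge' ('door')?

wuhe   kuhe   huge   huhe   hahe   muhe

huhe

kuwedi ~ huweze — Yomola k corresponds to Bavatan h word-initially before a back vowel.
sige ~ sehe — Yomola g corresponds to Bavatan h between vowels (before a front vowel).
Applying these to Yomola 'kuge':
  kuge → huge   (k→h word-initially before a back vowel)
  huge → huhe   (g→h between vowels (before a front vowel))
So the Bavatan cognate is 'huhe'.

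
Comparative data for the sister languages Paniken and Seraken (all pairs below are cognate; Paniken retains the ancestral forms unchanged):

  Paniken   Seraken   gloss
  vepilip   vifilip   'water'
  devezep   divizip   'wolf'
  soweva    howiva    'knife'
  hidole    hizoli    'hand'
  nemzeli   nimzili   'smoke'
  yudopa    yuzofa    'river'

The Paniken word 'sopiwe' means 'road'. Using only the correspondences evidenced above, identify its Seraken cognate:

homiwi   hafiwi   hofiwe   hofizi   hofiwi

soweva ~ howiva — Paniken s corresponds to Seraken h word-initially before a back vowel.
vepilip ~ vifilip — Paniken p corresponds to Seraken f between vowels (before a front vowel).
hidole ~ hizoli — Paniken e corresponds to Seraken i word-finally.
Applying these to Paniken 'sopiwe':
  sopiwe → hopiwe   (s→h word-initially before a back vowel)
  hopiwe → hofiwe   (p→f between vowels (before a front vowel))
  hofiwe → hofiwi   (e→i word-finally)
So the Seraken cognate is 'hofiwi'.

hofiwi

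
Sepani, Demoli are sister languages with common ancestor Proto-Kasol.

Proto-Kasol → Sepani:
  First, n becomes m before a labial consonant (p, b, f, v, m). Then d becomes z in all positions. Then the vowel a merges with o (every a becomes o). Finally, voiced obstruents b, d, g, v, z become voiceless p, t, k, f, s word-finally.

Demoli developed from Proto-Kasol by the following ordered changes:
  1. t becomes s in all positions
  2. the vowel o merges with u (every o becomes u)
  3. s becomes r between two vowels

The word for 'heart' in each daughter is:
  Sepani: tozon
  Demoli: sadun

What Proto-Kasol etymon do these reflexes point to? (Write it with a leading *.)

Position 2: Sepani has o, Demoli has a. Demoli preserves a here (none of its changes turn any other segment into a), so the proto-segment is *a.
Position 1: Sepani has t, Demoli has s. Sepani preserves t here (none of its changes turn any other segment into t), so the proto-segment is *t.
Position 4: Sepani has o, Demoli has u. Taking the neighbouring segments as reconstructed: Sepani o could go back to *a or *o; Demoli u could go back to *o or *u — the one source consistent with every daughter is *o.
This points to *tadon. Verify forward in each daughter:
Sepani: *tadon
  tadon (rule 1 does not apply)
  tadon → tazon   [unconditioned shift]
  tazon → tozon   [vowel merger]
  tozon (rule 4 does not apply)
  giving Sepani tozon.
Demoli: *tadon > sadon > sadun  (by unconditioned shift, vowel merger)
Only *tadon yields all of Sepani tozon, Demoli sadun.

*tadon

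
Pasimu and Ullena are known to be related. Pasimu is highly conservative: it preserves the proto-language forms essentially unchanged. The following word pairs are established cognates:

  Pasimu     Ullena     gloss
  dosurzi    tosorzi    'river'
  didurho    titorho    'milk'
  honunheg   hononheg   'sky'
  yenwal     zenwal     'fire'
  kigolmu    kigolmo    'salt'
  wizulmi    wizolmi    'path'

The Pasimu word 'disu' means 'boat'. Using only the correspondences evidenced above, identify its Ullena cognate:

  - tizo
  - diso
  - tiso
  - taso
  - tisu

tiso

didurho ~ titorho — Pasimu d corresponds to Ullena t word-initially before a front vowel.
kigolmu ~ kigolmo — Pasimu u corresponds to Ullena o word-finally.
Applying these to Pasimu 'disu':
  disu → tisu   (d→t word-initially before a front vowel)
  tisu → tiso   (u→o word-finally)
So the Ullena cognate is 'tiso'.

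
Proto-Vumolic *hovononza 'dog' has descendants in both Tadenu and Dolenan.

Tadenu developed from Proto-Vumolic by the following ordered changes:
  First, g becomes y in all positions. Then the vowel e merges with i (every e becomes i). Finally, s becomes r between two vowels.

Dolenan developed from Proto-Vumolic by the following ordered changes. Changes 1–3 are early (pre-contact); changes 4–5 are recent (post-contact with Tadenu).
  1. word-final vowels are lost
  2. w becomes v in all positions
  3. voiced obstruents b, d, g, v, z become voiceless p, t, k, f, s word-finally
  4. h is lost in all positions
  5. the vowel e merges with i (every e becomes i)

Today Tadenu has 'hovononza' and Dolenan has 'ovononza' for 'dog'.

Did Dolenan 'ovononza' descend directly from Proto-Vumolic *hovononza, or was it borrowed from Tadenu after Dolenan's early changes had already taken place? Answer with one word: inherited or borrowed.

If inherited, *hovononza would pass through all of Dolenan's changes:
Dolenan: *hovononza > hovononz > hovonons > ovonons  (by apocope, final devoicing, h-loss)
If borrowed from Tadenu 'hovononza' after the early changes, it would undergo only the recent ones:
  rule 4 (h-loss): hovononza → ovononza
  rule 5 (vowel merger): no change (ovononza)
  ⇒ as a loan: ovononza
Dolenan 'ovononza' matches the loan outcome 'ovononza', not the inherited 'ovonons' — it skipped the early Dolenan changes, so it was borrowed from Tadenu.

borrowed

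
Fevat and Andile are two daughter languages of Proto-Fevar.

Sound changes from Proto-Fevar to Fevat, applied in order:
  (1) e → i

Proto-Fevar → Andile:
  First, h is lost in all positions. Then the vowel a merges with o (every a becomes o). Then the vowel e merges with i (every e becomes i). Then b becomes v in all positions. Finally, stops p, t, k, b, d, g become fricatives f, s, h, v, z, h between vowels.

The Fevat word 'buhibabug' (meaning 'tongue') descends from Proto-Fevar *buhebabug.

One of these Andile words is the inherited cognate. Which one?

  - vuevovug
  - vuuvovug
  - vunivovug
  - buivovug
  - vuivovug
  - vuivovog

Andile: *buhebabug
  buhebabug → buebabug   [h-loss]
  buebabug → buebobug   [vowel merger]
  buebobug → buibobug   [vowel merger]
  buibobug → vuivovug   [unconditioned shift]
  vuivovug (rule 5 does not apply)
  giving Andile vuivovug.
Only 'vuivovug' matches the regular Andile development of *buhebabug.

vuivovug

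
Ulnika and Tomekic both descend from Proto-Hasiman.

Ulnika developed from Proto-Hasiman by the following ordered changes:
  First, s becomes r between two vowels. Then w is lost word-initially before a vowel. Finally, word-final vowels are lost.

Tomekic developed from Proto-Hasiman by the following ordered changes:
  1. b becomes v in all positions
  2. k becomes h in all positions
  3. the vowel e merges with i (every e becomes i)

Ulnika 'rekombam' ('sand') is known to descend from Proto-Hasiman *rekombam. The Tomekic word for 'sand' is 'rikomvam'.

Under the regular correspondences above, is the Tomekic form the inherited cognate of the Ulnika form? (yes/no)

Derive the expected Tomekic reflex of *rekombam:
Tomekic: *rekombam
  rekombam → rekomvam   [unconditioned shift]
  rekomvam → rehomvam   [unconditioned shift]
  rehomvam → rihomvam   [vowel merger]
  giving Tomekic rihomvam.
The regular Tomekic reflex would be 'rihomvam', but the attested form is 'rikomvam'. The correspondence is irregular, so they are not cognates (the Tomekic form has a different source).

no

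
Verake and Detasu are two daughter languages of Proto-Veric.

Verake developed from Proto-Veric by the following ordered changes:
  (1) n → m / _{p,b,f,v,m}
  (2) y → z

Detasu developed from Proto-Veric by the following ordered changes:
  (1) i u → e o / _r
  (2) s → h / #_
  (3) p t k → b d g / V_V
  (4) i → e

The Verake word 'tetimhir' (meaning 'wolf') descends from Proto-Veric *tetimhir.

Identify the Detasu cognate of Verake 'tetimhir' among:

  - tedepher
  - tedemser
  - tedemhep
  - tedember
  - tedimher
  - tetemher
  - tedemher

tedemher

Detasu: start from *tetimhir.
  rule 1 (pre-rhotic lowering): tetimhir → tetimher
  rule 2: no change — tetimher
  rule 3 (intervocalic voicing): tetimher → tedimher
  rule 4 (vowel merger): tedimher → tedemher
  ⇒ Detasu tedemher
The other candidates each miss or misapply at least one Detasu change.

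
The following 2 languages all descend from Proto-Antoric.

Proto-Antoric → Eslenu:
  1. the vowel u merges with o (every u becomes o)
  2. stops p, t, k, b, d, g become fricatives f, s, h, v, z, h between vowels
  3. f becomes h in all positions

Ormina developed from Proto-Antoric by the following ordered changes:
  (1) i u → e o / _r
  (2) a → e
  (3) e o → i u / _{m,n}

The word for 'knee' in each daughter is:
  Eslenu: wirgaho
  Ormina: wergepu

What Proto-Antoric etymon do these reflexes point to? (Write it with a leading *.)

Position 5: Eslenu has a, Ormina has e. Eslenu preserves a here (none of its changes turn any other segment into a), so the proto-segment is *a.
Position 6: Eslenu has h, Ormina has p. Ormina preserves p here (none of its changes turn any other segment into p), so the proto-segment is *p.
Continuing position by position gives *wirgapu; check it forward:
Eslenu: start from *wirgapu.
  rule 1 (vowel merger): wirgapu → wirgapo
  rule 2 (intervocalic lenition): wirgapo → wirgafo
  rule 3 (unconditioned shift): wirgafo → wirgaho
  ⇒ Eslenu wirgaho
Ormina: *wirgapu > wergapu > wergepu  (by pre-rhotic lowering, vowel merger)
*wirgapu is the unique common source.

*wirgapu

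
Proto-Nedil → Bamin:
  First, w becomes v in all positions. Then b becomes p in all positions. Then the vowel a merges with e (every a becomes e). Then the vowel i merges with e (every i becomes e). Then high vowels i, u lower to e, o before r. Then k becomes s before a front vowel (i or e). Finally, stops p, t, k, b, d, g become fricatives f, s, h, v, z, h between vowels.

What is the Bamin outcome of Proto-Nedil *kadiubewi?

Bamin: *kadiubewi > kadiubevi > kadiupevi > kediupevi > kedeupeve > sedeupeve > sezeufeve  (by unconditioned shift, unconditioned shift, vowel merger, vowel merger, palatalisation, intervocalic lenition)

sezeufeve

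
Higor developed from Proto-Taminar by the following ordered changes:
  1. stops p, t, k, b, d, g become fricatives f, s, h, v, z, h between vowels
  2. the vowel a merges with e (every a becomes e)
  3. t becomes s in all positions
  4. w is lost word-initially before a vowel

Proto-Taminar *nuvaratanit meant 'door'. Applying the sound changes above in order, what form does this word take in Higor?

Higor: start from *nuvaratanit.
  rule 1 (intervocalic lenition): nuvaratanit → nuvarasanit
  rule 2 (vowel merger): nuvarasanit → nuveresenit
  rule 3 (unconditioned shift): nuveresenit → nuveresenis
  rule 4: no change — nuveresenis
  ⇒ Higor nuveresenis

nuveresenis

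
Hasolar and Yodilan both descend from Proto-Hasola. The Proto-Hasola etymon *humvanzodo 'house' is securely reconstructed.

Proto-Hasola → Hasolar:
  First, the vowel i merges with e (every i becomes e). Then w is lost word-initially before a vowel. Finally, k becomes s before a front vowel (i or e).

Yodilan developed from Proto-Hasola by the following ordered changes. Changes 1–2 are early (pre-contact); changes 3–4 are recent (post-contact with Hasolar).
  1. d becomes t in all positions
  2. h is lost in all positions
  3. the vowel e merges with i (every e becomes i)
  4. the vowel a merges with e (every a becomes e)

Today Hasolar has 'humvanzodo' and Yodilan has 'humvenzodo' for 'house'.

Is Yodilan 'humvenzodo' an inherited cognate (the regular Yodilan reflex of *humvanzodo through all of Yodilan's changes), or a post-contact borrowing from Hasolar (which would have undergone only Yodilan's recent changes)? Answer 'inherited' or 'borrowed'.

If inherited, *humvanzodo would pass through all of Yodilan's changes:
Yodilan: *humvanzodo > humvanzoto > umvanzoto > umvenzoto  (by unconditioned shift, h-loss, vowel merger)
If borrowed from Hasolar 'humvanzodo' after the early changes, it would undergo only the recent ones:
  rule 3 (vowel merger): no change (humvanzodo)
  rule 4 (vowel merger): humvanzodo → humvenzodo
  ⇒ as a loan: humvenzodo
Yodilan 'humvenzodo' matches the loan outcome 'humvenzodo', not the inherited 'umvenzoto' — it skipped the early Yodilan changes, so it was borrowed from Hasolar.

borrowed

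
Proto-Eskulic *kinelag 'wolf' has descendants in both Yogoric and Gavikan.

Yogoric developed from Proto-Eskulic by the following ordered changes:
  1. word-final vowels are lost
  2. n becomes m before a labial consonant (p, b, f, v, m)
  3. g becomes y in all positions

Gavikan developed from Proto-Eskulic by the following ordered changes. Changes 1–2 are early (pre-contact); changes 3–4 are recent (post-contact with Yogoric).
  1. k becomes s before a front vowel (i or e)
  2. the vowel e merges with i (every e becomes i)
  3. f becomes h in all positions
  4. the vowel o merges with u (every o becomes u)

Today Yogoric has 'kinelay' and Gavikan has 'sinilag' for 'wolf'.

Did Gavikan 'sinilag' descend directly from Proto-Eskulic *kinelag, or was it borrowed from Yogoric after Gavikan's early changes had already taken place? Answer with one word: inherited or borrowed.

inherited

If inherited, *kinelag would pass through all of Gavikan's changes:
Gavikan: *kinelag > sinelag > sinilag  (by palatalisation, vowel merger)
If borrowed from Yogoric 'kinelay' after the early changes, it would undergo only the recent ones:
  rule 3 (unconditioned shift): no change (kinelay)
  rule 4 (vowel merger): no change (kinelay)
  ⇒ as a loan: kinelay
Gavikan 'sinilag' matches the inherited outcome exactly, so it is an inherited cognate, not a loan.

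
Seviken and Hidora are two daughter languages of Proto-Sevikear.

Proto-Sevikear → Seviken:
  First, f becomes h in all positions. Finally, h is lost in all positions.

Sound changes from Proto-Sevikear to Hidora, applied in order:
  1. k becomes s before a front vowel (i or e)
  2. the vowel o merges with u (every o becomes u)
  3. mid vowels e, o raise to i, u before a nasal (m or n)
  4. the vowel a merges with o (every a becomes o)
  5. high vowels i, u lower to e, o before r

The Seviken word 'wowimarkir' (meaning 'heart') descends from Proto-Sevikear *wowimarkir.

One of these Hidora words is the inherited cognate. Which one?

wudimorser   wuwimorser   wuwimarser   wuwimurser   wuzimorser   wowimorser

wuwimorser

Hidora: start from *wowimarkir.
  rule 1 (palatalisation): wowimarkir → wowimarsir
  rule 2 (vowel merger): wowimarsir → wuwimarsir
  rule 3: no change — wuwimarsir
  rule 4 (vowel merger): wuwimarsir → wuwimorsir
  rule 5 (pre-rhotic lowering): wuwimorsir → wuwimorser
  ⇒ Hidora wuwimorser
Among the options, 'wuwimorser' alone shows every Hidora change applied in order.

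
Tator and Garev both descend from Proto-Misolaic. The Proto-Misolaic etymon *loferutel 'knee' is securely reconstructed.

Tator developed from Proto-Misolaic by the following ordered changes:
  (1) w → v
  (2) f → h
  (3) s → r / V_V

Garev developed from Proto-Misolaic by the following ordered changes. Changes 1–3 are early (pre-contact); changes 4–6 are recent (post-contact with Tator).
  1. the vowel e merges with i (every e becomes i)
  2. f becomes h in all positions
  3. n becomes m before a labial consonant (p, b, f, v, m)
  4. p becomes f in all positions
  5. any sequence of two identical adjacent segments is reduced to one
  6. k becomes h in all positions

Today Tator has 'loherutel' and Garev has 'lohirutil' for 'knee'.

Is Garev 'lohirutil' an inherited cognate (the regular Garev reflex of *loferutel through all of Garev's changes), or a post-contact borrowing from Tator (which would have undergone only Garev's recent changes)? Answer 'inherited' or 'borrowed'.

If inherited, *loferutel would pass through all of Garev's changes:
Garev: start from *loferutel.
  rule 1 (vowel merger): loferutel → lofirutil
  rule 2 (unconditioned shift): lofirutil → lohirutil
  rule 3: no change — lohirutil
  rule 4: no change — lohirutil
  rule 5: no change — lohirutil
  rule 6: no change — lohirutil
  ⇒ Garev lohirutil
If borrowed from Tator 'loherutel' after the early changes, it would undergo only the recent ones:
  rule 4 (unconditioned shift): no change (loherutel)
  rule 5 (degemination): no change (loherutel)
  rule 6 (unconditioned shift): no change (loherutel)
  ⇒ as a loan: loherutel
Garev 'lohirutil' matches the inherited outcome exactly, so it is an inherited cognate, not a loan.

inherited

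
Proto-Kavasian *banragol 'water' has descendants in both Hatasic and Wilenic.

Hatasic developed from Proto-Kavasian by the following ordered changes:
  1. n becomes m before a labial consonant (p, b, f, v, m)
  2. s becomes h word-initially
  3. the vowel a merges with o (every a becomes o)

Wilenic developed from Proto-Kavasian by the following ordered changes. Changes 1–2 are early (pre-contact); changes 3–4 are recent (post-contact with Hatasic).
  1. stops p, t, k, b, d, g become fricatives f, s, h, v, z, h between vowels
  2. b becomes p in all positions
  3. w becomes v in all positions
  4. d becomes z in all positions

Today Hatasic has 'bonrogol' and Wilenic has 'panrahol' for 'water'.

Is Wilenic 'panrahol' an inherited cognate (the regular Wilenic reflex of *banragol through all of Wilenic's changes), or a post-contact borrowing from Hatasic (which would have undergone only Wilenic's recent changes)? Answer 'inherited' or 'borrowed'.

inherited

If inherited, *banragol would pass through all of Wilenic's changes:
Wilenic: *banragol > banrahol > panrahol  (by intervocalic lenition, unconditioned shift)
If borrowed from Hatasic 'bonrogol' after the early changes, it would undergo only the recent ones:
  rule 3 (unconditioned shift): no change (bonrogol)
  rule 4 (unconditioned shift): no change (bonrogol)
  ⇒ as a loan: bonrogol
Wilenic 'panrahol' matches the inherited outcome exactly, so it is an inherited cognate, not a loan.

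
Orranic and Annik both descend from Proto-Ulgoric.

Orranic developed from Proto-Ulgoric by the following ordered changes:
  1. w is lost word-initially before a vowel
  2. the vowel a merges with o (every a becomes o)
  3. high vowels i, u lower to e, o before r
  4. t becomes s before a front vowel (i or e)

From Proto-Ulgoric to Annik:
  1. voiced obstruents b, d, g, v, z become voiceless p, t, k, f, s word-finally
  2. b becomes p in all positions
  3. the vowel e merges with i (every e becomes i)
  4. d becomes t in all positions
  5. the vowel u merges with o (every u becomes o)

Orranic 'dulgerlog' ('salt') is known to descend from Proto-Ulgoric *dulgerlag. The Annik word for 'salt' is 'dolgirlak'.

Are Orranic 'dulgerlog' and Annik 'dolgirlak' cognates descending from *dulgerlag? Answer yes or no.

no

Derive the expected Annik reflex of *dulgerlag:
Annik: start from *dulgerlag.
  rule 1 (final devoicing): dulgerlag → dulgerlak
  rule 2: no change — dulgerlak
  rule 3 (vowel merger): dulgerlak → dulgirlak
  rule 4 (unconditioned shift): dulgirlak → tulgirlak
  rule 5 (vowel merger): tulgirlak → tolgirlak
  ⇒ Annik tolgirlak
The regular Annik reflex would be 'tolgirlak', but the attested form is 'dolgirlak'. The correspondence is irregular, so they are not cognates (the Annik form has a different source).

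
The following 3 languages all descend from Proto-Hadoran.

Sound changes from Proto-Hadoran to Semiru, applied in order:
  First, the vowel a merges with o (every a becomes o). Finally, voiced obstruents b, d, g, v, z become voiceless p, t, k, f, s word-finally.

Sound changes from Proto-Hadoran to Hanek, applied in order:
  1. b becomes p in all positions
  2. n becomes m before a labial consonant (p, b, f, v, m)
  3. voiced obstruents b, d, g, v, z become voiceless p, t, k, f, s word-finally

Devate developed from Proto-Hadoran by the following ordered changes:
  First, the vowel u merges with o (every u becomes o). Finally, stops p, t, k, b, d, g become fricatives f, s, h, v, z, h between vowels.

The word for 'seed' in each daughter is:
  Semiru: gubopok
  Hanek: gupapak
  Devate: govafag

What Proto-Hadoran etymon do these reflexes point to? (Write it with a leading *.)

*gubapag

Position 5: Semiru has p, Hanek has p, Devate has f. Taking the neighbouring segments as reconstructed: Semiru p can only go back to *p; Hanek p could go back to *p or *b; Devate f could go back to *p or *f — the one source consistent with every daughter is *p.
Position 4: Semiru has o, Hanek has a, Devate has a. Hanek preserves a here (none of its changes turn any other segment into a), so the proto-segment is *a.
Position 6: Semiru has o, Hanek has a, Devate has a. Hanek preserves a here (none of its changes turn any other segment into a), so the proto-segment is *a.
This points to *gubapag. Verify forward in each daughter:
Semiru: *gubapag > gubopog > gubopok  (by vowel merger, final devoicing)
Hanek: start from *gubapag.
  rule 1 (unconditioned shift): gubapag → gupapag
  rule 2: no change — gupapag
  rule 3 (final devoicing): gupapag → gupapak
  ⇒ Hanek gupapak
Devate: *gubapag
  gubapag → gobapag   [vowel merger]
  gobapag → govafag   [intervocalic lenition]
  giving Devate govafag.
*gubapag is the unique common source.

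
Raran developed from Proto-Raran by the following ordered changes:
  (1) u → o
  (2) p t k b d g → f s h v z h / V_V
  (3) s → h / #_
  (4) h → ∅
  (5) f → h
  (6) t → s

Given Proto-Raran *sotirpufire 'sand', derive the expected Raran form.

Raran: start from *sotirpufire.
  rule 1 (vowel merger): sotirpufire → sotirpofire
  rule 2 (intervocalic lenition): sotirpofire → sosirpofire
  rule 3 (debuccalisation): sosirpofire → hosirpofire
  rule 4 (h-loss): hosirpofire → osirpofire
  rule 5 (unconditioned shift): osirpofire → osirpohire
  rule 6: no change — osirpohire
  ⇒ Raran osirpohire

osirpohire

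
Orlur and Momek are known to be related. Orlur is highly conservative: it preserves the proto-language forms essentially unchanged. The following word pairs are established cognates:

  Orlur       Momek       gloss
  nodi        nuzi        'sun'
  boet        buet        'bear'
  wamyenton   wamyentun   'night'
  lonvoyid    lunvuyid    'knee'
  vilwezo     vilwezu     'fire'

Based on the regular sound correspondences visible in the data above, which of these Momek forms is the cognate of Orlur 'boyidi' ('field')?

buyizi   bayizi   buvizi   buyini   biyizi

nodi ~ nuzi, lonvoyid ~ lunvuyid — Orlur o corresponds to Momek u after a consonant, before a consonant other than r, m, n, p, b, f, v.
nodi ~ nuzi — Orlur d corresponds to Momek z between vowels (before a front vowel).
Applying these to Orlur 'boyidi':
  boyidi → buyidi   (o→u after a consonant, before a consonant other than r, m, n, p, b, f, v)
  buyidi → buyizi   (d→z between vowels (before a front vowel))
So the Momek cognate is 'buyizi'.

buyizi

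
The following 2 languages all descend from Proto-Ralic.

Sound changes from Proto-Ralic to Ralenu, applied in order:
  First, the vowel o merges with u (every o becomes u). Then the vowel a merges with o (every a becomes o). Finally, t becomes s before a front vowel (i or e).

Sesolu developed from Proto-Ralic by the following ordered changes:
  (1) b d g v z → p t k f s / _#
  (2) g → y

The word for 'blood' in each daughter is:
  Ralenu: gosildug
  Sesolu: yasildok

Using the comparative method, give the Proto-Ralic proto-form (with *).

*gasildog

Position 8: Ralenu has g, Sesolu has k. Ralenu preserves g here (none of its changes turn any other segment into g), so the proto-segment is *g.
Position 2: Ralenu has o, Sesolu has a. Sesolu preserves a here (none of its changes turn any other segment into a), so the proto-segment is *a.
This points to *gasildog. Verify forward in each daughter:
Ralenu: *gasildog > gasildug > gosildug  (by vowel merger, vowel merger)
Sesolu: start from *gasildog.
  rule 1 (final devoicing): gasildog → gasildok
  rule 2 (unconditioned shift): gasildok → yasildok
  ⇒ Sesolu yasildok
No other proto-form is consistent with every reflex, so the reconstruction is *gasildog.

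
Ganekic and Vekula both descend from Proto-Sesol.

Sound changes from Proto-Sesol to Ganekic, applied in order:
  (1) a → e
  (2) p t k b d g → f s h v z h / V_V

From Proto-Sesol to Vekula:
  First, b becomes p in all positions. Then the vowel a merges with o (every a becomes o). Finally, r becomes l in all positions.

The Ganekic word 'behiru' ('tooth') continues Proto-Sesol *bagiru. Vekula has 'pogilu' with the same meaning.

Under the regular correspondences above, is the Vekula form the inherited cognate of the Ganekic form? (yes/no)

Derive the expected Vekula reflex of *bagiru:
Vekula: *bagiru > pagiru > pogiru > pogilu  (by unconditioned shift, vowel merger, unconditioned shift)
Vekula 'pogilu' matches the regular reflex exactly, so the pair is cognate.

yes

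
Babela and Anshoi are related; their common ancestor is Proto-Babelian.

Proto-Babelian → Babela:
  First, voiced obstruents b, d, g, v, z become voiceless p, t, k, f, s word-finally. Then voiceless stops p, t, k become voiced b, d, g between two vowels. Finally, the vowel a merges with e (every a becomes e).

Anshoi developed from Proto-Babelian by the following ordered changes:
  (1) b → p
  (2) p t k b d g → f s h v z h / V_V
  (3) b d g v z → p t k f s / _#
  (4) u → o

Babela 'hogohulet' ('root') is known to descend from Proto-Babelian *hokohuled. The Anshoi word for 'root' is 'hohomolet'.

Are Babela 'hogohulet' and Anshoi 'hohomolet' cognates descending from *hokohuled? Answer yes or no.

Derive the expected Anshoi reflex of *hokohuled:
Anshoi: start from *hokohuled.
  rule 1: no change — hokohuled
  rule 2 (intervocalic lenition): hokohuled → hohohuled
  rule 3 (final devoicing): hohohuled → hohohulet
  rule 4 (vowel merger): hohohulet → hohoholet
  ⇒ Anshoi hohoholet
The regular Anshoi reflex would be 'hohoholet', but the attested form is 'hohomolet'. The correspondence is irregular, so they are not cognates (the Anshoi form has a different source).

no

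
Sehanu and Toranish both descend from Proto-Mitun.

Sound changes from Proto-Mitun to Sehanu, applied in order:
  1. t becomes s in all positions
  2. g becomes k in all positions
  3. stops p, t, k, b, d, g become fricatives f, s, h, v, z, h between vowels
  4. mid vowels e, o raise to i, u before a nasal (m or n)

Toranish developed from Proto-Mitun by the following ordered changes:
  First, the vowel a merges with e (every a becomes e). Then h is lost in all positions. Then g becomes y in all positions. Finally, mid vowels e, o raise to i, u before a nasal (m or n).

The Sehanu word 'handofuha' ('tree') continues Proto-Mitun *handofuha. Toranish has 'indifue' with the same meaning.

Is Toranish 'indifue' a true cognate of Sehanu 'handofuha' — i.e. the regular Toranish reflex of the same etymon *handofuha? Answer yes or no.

no

Derive the expected Toranish reflex of *handofuha:
Toranish: start from *handofuha.
  rule 1 (vowel merger): handofuha → hendofuhe
  rule 2 (h-loss): hendofuhe → endofue
  rule 3: no change — endofue
  rule 4 (pre-nasal raising): endofue → indofue
  ⇒ Toranish indofue
The regular Toranish reflex would be 'indofue', but the attested form is 'indifue'. The correspondence is irregular, so they are not cognates (the Toranish form has a different source).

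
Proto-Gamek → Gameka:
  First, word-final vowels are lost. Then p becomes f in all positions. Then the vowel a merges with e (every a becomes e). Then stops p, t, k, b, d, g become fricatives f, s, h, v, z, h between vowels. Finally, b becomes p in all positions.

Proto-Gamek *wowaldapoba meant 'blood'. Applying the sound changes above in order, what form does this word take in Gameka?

woweldefop

Gameka: *wowaldapoba > wowaldapob > wowaldafob > woweldefob > woweldefop  (by apocope, unconditioned shift, vowel merger, unconditioned shift)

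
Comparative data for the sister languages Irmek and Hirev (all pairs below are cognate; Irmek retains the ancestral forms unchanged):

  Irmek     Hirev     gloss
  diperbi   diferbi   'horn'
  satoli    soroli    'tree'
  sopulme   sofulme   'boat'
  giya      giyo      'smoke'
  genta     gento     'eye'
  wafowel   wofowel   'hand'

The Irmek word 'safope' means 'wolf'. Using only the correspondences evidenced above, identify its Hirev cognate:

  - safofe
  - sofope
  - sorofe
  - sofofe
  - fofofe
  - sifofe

sofofe

wafowel ~ wofowel — Irmek a corresponds to Hirev o after a consonant, before a labial obstruent.
diperbi ~ diferbi — Irmek p corresponds to Hirev f between vowels (before a front vowel).
Applying these to Irmek 'safope':
  safope → sofope   (a→o after a consonant, before a labial obstruent)
  sofope → sofofe   (p→f between vowels (before a front vowel))
So the Hirev cognate is 'sofofe'.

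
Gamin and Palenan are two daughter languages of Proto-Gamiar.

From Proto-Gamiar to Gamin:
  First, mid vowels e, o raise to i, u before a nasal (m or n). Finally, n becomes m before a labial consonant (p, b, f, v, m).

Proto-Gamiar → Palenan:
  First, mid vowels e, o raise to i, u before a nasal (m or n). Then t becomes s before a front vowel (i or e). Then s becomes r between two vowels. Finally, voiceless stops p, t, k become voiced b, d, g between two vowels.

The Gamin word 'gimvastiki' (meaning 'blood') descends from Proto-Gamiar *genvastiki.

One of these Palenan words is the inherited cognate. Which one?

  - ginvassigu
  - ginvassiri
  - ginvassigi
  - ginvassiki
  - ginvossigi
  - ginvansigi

Palenan: start from *genvastiki.
  rule 1 (pre-nasal raising): genvastiki → ginvastiki
  rule 2 (palatalisation): ginvastiki → ginvassiki
  rule 3: no change — ginvassiki
  rule 4 (intervocalic voicing): ginvassiki → ginvassigi
  ⇒ Palenan ginvassigi

ginvassigi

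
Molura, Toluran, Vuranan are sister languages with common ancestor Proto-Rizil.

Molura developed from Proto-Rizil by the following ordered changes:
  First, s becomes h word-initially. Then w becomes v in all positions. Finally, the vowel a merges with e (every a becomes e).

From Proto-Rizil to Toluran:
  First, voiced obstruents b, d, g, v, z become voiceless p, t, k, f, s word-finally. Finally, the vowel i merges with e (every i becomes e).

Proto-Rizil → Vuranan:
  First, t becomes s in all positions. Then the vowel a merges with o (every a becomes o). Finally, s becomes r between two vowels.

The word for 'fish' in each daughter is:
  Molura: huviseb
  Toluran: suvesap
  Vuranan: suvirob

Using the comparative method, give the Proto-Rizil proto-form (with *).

Position 7: Molura has b, Toluran has p, Vuranan has b. Molura preserves b here (none of its changes turn any other segment into b), so the proto-segment is *b.
Position 5: Molura has s, Toluran has s, Vuranan has r. Molura preserves s here (none of its changes turn any other segment into s), so the proto-segment is *s.
Position 4: Molura has i, Toluran has e, Vuranan has i. Molura preserves i here (none of its changes turn any other segment into i), so the proto-segment is *i.
This points to *suvisab. Verify forward in each daughter:
Molura: *suvisab
  suvisab → huvisab   [debuccalisation]
  huvisab (rule 2 does not apply)
  huvisab → huviseb   [vowel merger]
  giving Molura huviseb.
Toluran: *suvisab
  suvisab → suvisap   [final devoicing]
  suvisap → suvesap   [vowel merger]
  giving Toluran suvesap.
Vuranan: start from *suvisab.
  rule 1: no change — suvisab
  rule 2 (vowel merger): suvisab → suvisob
  rule 3 (rhotacism): suvisob → suvirob
  ⇒ Vuranan suvirob
No other proto-form is consistent with every reflex, so the reconstruction is *suvisab.

*suvisab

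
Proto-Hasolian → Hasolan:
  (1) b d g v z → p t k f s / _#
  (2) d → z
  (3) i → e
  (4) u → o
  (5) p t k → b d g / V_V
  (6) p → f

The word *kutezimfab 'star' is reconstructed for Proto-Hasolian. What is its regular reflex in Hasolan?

Hasolan: *kutezimfab
  kutezimfab → kutezimfap   [final devoicing]
  kutezimfap (rule 2 does not apply)
  kutezimfap → kutezemfap   [vowel merger]
  kutezemfap → kotezemfap   [vowel merger]
  kotezemfap → kodezemfap   [intervocalic voicing]
  kodezemfap → kodezemfaf   [unconditioned shift]
  giving Hasolan kodezemfaf.

kodezemfaf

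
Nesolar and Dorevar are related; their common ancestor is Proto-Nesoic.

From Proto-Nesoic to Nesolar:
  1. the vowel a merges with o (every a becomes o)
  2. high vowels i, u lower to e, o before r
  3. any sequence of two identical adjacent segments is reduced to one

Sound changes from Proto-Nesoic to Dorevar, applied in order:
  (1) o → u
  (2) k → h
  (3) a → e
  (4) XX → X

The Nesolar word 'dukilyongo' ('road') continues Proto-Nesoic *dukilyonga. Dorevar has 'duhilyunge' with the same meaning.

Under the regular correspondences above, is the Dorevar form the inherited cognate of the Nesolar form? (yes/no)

Derive the expected Dorevar reflex of *dukilyonga:
Dorevar: *dukilyonga
  dukilyonga → dukilyunga   [vowel merger]
  dukilyunga → duhilyunga   [unconditioned shift]
  duhilyunga → duhilyunge   [vowel merger]
  duhilyunge (rule 4 does not apply)
  giving Dorevar duhilyunge.
Dorevar 'duhilyunge' matches the regular reflex exactly, so the pair is cognate.

yes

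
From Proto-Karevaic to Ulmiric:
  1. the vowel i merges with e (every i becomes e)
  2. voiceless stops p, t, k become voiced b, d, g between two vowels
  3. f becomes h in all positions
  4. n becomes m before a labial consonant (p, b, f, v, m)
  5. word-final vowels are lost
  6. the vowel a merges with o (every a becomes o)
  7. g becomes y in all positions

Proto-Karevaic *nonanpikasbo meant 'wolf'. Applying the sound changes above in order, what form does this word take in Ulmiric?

Ulmiric: *nonanpikasbo
  nonanpikasbo → nonanpekasbo   [vowel merger]
  nonanpekasbo → nonanpegasbo   [intervocalic voicing]
  nonanpegasbo (rule 3 does not apply)
  nonanpegasbo → nonampegasbo   [nasal place assimilation]
  nonampegasbo → nonampegasb   [apocope]
  nonampegasb → nonompegosb   [vowel merger]
  nonompegosb → nonompeyosb   [unconditioned shift]
  giving Ulmiric nonompeyosb.

nonompeyosb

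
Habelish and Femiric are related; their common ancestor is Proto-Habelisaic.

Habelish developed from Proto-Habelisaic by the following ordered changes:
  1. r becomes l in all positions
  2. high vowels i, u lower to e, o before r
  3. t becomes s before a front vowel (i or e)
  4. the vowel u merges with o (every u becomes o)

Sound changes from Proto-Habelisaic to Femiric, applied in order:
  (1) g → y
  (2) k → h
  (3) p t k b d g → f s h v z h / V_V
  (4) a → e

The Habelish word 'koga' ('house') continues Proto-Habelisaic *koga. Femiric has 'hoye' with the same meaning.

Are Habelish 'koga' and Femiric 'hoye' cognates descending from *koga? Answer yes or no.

yes

Derive the expected Femiric reflex of *koga:
Femiric: *koga
  koga → koya   [unconditioned shift]
  koya → hoya   [unconditioned shift]
  hoya (rule 3 does not apply)
  hoya → hoye   [vowel merger]
  giving Femiric hoye.
Femiric 'hoye' matches the regular reflex exactly, so the pair is cognate.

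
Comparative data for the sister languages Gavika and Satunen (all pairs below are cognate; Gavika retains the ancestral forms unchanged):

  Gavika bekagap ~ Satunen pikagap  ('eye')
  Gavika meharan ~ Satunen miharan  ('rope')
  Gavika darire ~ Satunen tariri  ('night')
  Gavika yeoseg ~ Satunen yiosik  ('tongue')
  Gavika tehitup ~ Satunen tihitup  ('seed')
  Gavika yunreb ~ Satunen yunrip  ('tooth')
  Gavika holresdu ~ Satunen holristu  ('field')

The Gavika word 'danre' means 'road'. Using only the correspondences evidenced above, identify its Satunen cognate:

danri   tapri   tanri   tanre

darire ~ tariri — Gavika d corresponds to Satunen t word-initially before a back vowel.
darire ~ tariri — Gavika e corresponds to Satunen i word-finally.
Applying these to Gavika 'danre':
  danre → tanre   (d→t word-initially before a back vowel)
  tanre → tanri   (e→i word-finally)
So the Satunen cognate is 'tanri'.

tanri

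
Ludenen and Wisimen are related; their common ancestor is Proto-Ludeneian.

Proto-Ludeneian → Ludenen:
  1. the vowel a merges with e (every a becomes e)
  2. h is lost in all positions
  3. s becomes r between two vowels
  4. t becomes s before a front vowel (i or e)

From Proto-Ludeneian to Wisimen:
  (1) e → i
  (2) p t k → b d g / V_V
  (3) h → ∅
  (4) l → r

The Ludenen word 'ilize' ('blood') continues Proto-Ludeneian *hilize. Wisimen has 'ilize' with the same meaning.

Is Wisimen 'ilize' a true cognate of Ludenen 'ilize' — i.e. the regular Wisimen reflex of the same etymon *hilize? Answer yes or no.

Derive the expected Wisimen reflex of *hilize:
Wisimen: *hilize > hilizi > ilizi > irizi  (by vowel merger, h-loss, unconditioned shift)
The regular Wisimen reflex would be 'irizi', but the attested form is 'ilize'. The correspondence is irregular, so they are not cognates (the Wisimen form has a different source).

no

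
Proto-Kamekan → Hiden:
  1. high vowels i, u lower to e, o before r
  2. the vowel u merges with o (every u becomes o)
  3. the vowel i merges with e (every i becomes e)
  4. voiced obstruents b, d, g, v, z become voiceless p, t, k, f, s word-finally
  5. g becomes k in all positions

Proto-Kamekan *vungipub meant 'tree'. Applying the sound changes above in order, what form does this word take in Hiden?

vonkepop

Hiden: *vungipub
  vungipub (rule 1 does not apply)
  vungipub → vongipob   [vowel merger]
  vongipob → vongepob   [vowel merger]
  vongepob → vongepop   [final devoicing]
  vongepop → vonkepop   [unconditioned shift]
  giving Hiden vonkepop.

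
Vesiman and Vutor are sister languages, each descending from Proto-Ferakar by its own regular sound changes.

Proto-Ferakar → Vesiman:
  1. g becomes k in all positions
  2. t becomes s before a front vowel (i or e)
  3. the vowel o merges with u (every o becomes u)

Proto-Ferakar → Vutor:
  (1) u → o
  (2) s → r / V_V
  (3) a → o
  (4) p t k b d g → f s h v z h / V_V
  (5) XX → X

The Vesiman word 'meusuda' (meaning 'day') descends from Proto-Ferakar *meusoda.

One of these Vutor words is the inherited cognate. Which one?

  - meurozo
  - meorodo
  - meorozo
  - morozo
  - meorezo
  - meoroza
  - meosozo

meorozo

Vutor: start from *meusoda.
  rule 1 (vowel merger): meusoda → meosoda
  rule 2 (rhotacism): meosoda → meoroda
  rule 3 (vowel merger): meoroda → meorodo
  rule 4 (intervocalic lenition): meorodo → meorozo
  rule 5: no change — meorozo
  ⇒ Vutor meorozo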